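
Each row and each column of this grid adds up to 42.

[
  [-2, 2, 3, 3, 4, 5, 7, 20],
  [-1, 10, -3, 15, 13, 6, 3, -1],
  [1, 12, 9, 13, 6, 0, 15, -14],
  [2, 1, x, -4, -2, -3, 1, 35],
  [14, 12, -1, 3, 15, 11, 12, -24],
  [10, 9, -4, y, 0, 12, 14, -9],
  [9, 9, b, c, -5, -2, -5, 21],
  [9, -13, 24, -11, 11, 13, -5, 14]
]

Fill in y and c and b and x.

y = 10, c = 13, b = 2, x = 12

Row 6: 10 + 9 − 4 + 0 + 12 + 14 − 9 = 32, so its missing entry is 42 − 32 = 10.
Column 4: 3 + 15 + 13 − 4 + 3 + 10 − 11 = 29, so its missing entry is 42 − 29 = 13.
Row 7: 9 + 9 + 13 − 5 − 2 − 5 + 21 = 40, so its missing entry is 42 − 40 = 2.
Row 4: 2 + 1 − 4 − 2 − 3 + 1 + 35 = 30, so its missing entry is 42 − 30 = 12.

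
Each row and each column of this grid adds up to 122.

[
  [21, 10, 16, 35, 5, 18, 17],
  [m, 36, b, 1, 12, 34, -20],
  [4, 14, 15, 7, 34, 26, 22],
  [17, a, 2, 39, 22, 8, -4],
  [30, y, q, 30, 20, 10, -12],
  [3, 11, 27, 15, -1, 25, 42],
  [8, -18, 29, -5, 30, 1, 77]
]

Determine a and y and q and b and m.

Row 4: 17 + 2 + 39 + 22 + 8 − 4 = 84, so its missing entry is 122 − 84 = 38.
Column 1: 21 + 4 + 17 + 30 + 3 + 8 = 83, so its missing entry is 122 − 83 = 39.
Row 2: 39 + 36 + 1 + 12 + 34 − 20 = 102, so its missing entry is 122 − 102 = 20.
Column 3: 16 + 20 + 15 + 2 + 27 + 29 = 109, so its missing entry is 122 − 109 = 13.
Row 5: 30 + 13 + 30 + 20 + 10 − 12 = 91, so its missing entry is 122 − 91 = 31.

a = 38, y = 31, q = 13, b = 20, m = 39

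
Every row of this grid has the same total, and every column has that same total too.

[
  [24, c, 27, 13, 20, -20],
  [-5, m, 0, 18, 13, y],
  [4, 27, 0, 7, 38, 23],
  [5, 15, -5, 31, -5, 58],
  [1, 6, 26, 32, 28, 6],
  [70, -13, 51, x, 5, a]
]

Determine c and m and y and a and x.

c = 35, m = 29, y = 44, a = -12, x = -2

Rows 3 and 4 both sum to 99, so that's the common total.
The known cells in row 1 total 64, leaving 99 − 64 = 35 for the blank.
The known cells in column 2 total 70, leaving 99 − 70 = 29 for the blank.
The known cells in row 2 total 55, leaving 99 − 55 = 44 for the blank.
The known cells in column 6 total 111, leaving 99 − 111 = -12 for the blank.
The known cells in row 6 total 101, leaving 99 − 101 = -2 for the blank.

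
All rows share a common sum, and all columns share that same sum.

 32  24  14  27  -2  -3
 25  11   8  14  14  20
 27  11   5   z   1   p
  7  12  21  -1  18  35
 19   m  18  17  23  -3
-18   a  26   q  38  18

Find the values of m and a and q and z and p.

m = 18, a = 16, q = 12, z = 23, p = 25

Rows 1 and 2 both sum to 92, so that's the common total.
Column 6 has -3 + 20 + 35 − 3 + 18 = 67; the blank must be 92 − 67 = 25.
Row 3 has 27 + 11 + 5 + 1 + 25 = 69; the blank must be 92 − 69 = 23.
Column 4 has 27 + 14 + 23 − 1 + 17 = 80; the blank must be 92 − 80 = 12.
Row 6 has -18 + 26 + 12 + 38 + 18 = 76; the blank must be 92 − 76 = 16.
Row 5 has 19 + 18 + 17 + 23 − 3 = 74; the blank must be 92 − 74 = 18.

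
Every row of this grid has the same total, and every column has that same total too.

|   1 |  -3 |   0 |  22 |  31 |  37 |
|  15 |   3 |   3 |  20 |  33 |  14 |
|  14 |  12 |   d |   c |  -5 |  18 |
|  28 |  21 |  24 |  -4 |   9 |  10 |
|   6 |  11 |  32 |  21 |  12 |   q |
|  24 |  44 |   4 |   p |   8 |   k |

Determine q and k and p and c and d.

Rows 1 and 2 both sum to 88, so that's the common total.
Row 5 has 6 + 11 + 32 + 21 + 12 = 82; the blank must be 88 − 82 = 6.
Column 6 has 37 + 14 + 18 + 10 + 6 = 85; the blank must be 88 − 85 = 3.
Column 3 has 0 + 3 + 24 + 32 + 4 = 63; the blank must be 88 − 63 = 25.
Row 3 has 14 + 12 + 25 − 5 + 18 = 64; the blank must be 88 − 64 = 24.
Row 6 has 24 + 44 + 4 + 8 + 3 = 83; the blank must be 88 − 83 = 5.

q = 6, k = 3, p = 5, c = 24, d = 25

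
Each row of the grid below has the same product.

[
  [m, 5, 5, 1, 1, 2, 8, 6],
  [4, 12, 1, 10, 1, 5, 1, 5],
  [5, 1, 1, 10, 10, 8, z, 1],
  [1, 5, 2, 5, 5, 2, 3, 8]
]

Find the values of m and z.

Rows 2 and 4 each multiply to 12000, so every row has product 12000.
Row 1: 5×5×1×1×2×8×6 = 2400, so the missing entry is 12000 ÷ 2400 = 5.
Row 3: 5×1×1×10×10×8×1 = 4000, so the missing entry is 12000 ÷ 4000 = 3.

m = 5, z = 3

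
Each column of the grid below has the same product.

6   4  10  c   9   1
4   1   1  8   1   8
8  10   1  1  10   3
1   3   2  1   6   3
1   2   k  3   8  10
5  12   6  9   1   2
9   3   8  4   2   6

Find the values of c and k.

Columns 1 and 5 each multiply to 8640, so every column has product 8640.
Column 4: 8×1×1×3×9×4 = 864, so the missing entry is 8640 ÷ 864 = 10.
Column 3: 10×1×1×2×6×8 = 960, so the missing entry is 8640 ÷ 960 = 9.

c = 10, k = 9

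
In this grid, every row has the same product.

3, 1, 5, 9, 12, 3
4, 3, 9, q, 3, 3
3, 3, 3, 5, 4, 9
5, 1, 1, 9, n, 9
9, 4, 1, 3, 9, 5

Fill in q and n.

Rows 1 and 3 each multiply to 4860, so every row has product 4860.
Row 2: 4×3×9×3×3 = 972, so the missing entry is 4860 ÷ 972 = 5.
Row 4: 5×1×1×9×9 = 405, so the missing entry is 4860 ÷ 405 = 12.

q = 5, n = 12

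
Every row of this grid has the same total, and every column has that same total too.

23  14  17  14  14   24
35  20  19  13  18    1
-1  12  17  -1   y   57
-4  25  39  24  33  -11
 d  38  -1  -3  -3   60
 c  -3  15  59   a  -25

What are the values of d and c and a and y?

d = 15, c = 38, a = 22, y = 22

Rows 1 and 2 both sum to 106, so that's the common total.
Row 5: 38 − 1 − 3 − 3 + 60 = 91, so its missing entry is 106 − 91 = 15.
Column 1: 23 + 35 − 1 − 4 + 15 = 68, so its missing entry is 106 − 68 = 38.
Row 6: 38 − 3 + 15 + 59 − 25 = 84, so its missing entry is 106 − 84 = 22.
Row 3: -1 + 12 + 17 − 1 + 57 = 84, so its missing entry is 106 − 84 = 22.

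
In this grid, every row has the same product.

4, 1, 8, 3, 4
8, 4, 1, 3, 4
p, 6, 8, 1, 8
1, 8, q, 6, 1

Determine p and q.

Rows 1 and 2 each multiply to 384, so every row has product 384.
Row 3: 6×8×1×8 = 384, so the missing entry is 384 ÷ 384 = 1.
Row 4: 1×8×6×1 = 48, so the missing entry is 384 ÷ 48 = 8.

p = 1, q = 8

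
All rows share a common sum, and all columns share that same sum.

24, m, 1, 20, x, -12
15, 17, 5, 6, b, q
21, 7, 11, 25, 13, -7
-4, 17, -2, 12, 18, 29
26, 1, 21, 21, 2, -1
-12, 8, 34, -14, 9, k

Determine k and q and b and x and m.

k = 45, q = 16, b = 11, x = 17, m = 20

Rows 3 and 4 both sum to 70, so that's the common total.
Column 2: 17 + 7 + 17 + 1 + 8 = 50, so its missing entry is 70 − 50 = 20.
Row 6: -12 + 8 + 34 − 14 + 9 = 25, so its missing entry is 70 − 25 = 45.
Row 1: 24 + 20 + 1 + 20 − 12 = 53, so its missing entry is 70 − 53 = 17.
Column 6: -12 − 7 + 29 − 1 + 45 = 54, so its missing entry is 70 − 54 = 16.
Row 2: 15 + 17 + 5 + 6 + 16 = 59, so its missing entry is 70 − 59 = 11.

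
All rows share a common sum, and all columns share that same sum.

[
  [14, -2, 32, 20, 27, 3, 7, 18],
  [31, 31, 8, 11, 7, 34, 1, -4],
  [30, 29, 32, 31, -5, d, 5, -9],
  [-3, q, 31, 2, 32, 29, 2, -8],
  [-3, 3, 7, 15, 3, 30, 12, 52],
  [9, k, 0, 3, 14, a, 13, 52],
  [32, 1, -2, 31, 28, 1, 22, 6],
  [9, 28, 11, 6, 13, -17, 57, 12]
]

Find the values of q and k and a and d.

q = 34, k = -5, a = 33, d = 6

Rows 1 and 2 both sum to 119, so that's the common total.
Row 4: -3 + 31 + 2 + 32 + 29 + 2 − 8 = 85, so its missing entry is 119 − 85 = 34.
Row 3: 30 + 29 + 32 + 31 − 5 + 5 − 9 = 113, so its missing entry is 119 − 113 = 6.
Column 6: 3 + 34 + 6 + 29 + 30 + 1 − 17 = 86, so its missing entry is 119 − 86 = 33.
Row 6: 9 + 0 + 3 + 14 + 33 + 13 + 52 = 124, so its missing entry is 119 − 124 = -5.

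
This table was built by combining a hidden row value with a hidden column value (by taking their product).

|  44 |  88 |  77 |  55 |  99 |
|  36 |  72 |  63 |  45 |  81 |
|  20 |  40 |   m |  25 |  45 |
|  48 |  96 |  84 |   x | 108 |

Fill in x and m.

x = 60, m = 35

Each row is a constant multiple of every other row — this is a multiplication table with the headers hidden.
Row 4 is 96/88 = 12/11 times row 1, so its entry in column 4 is 55 × 12/11 = 60.
Row 3 is 40/88 = 5/11 times row 1, so its entry in column 3 is 77 × 5/11 = 35.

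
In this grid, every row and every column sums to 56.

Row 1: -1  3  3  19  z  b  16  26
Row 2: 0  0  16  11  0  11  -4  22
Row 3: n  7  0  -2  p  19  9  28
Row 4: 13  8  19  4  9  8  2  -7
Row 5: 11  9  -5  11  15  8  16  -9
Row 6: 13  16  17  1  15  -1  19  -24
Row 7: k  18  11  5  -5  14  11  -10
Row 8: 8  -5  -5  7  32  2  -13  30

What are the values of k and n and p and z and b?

Column 6 has 11 + 19 + 8 + 8 − 1 + 14 + 2 = 61; the blank must be 56 − 61 = -5.
Row 1 has -1 + 3 + 3 + 19 − 5 + 16 + 26 = 61; the blank must be 56 − 61 = -5.
Column 5 has -5 + 0 + 9 + 15 + 15 − 5 + 32 = 61; the blank must be 56 − 61 = -5.
Row 3 has 7 + 0 − 2 − 5 + 19 + 9 + 28 = 56; the blank must be 56 − 56 = 0.
Row 7 has 18 + 11 + 5 − 5 + 14 + 11 − 10 = 44; the blank must be 56 − 44 = 12.

k = 12, n = 0, p = -5, z = -5, b = -5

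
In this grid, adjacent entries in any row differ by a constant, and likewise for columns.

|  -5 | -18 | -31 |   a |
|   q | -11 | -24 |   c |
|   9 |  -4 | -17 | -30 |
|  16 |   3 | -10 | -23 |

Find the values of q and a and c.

Along each row the entries change by -13 per step; down each column they change by 7.
Row 2: from -11 at column 2, stepping by -13 to column 1 gives 2.
Row 1: from -5 at column 1, stepping by -13 to column 4 gives -44.
Row 2: from -11 at column 2, stepping by -13 to column 4 gives -37.

q = 2, a = -44, c = -37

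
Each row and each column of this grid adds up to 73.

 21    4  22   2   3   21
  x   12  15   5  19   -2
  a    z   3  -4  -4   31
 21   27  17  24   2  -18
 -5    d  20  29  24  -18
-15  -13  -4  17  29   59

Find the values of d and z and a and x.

d = 23, z = 20, a = 27, x = 24

Row 2: 12 + 15 + 5 + 19 − 2 = 49, so its missing entry is 73 − 49 = 24.
Column 1: 21 + 24 + 21 − 5 − 15 = 46, so its missing entry is 73 − 46 = 27.
Row 5: -5 + 20 + 29 + 24 − 18 = 50, so its missing entry is 73 − 50 = 23.
Row 3: 27 + 3 − 4 − 4 + 31 = 53, so its missing entry is 73 − 53 = 20.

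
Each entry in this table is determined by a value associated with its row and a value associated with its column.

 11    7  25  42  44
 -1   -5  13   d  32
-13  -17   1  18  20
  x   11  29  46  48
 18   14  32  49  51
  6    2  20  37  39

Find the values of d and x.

d = 30, x = 15

The difference between any two rows is the same in every column — this is an addition table with the headers hidden.
Row 2 minus row 1 is -5 − 7 = -12, so its entry in column 4 is 42 + (-12) = 30.
Row 4 minus row 1 is 11 − 7 = 4, so its entry in column 1 is 11 + 4 = 15.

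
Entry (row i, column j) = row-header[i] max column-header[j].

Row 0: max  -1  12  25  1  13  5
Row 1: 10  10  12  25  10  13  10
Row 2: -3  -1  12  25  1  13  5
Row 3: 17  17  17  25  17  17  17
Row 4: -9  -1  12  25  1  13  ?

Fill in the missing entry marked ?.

max(-9, 5) = 5.

5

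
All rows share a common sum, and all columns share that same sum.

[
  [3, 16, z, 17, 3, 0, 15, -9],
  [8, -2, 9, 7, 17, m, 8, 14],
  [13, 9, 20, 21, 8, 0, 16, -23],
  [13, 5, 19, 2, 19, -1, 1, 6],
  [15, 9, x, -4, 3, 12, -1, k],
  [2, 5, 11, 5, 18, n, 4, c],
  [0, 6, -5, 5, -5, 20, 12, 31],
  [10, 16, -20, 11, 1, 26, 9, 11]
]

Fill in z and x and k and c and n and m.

z = 19, x = 11, k = 19, c = 15, n = 4, m = 3

Rows 3 and 4 both sum to 64, so that's the common total.
Row 2: 8 − 2 + 9 + 7 + 17 + 8 + 14 = 61, so its missing entry is 64 − 61 = 3.
Column 6: 0 + 3 + 0 − 1 + 12 + 20 + 26 = 60, so its missing entry is 64 − 60 = 4.
Row 6: 2 + 5 + 11 + 5 + 18 + 4 + 4 = 49, so its missing entry is 64 − 49 = 15.
Row 1: 3 + 16 + 17 + 3 + 0 + 15 − 9 = 45, so its missing entry is 64 − 45 = 19.
Column 3: 19 + 9 + 20 + 19 + 11 − 5 − 20 = 53, so its missing entry is 64 − 53 = 11.
Row 5: 15 + 9 + 11 − 4 + 3 + 12 − 1 = 45, so its missing entry is 64 − 45 = 19.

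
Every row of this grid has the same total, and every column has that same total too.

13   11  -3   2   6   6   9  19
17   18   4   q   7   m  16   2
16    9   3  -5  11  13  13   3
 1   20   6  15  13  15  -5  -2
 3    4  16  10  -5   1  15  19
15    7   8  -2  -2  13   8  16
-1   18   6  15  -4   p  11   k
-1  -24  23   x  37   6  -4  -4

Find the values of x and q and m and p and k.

Rows 1 and 3 both sum to 63, so that's the common total.
Row 8 has -1 − 24 + 23 + 37 + 6 − 4 − 4 = 33; the blank must be 63 − 33 = 30.
Column 8 has 19 + 2 + 3 − 2 + 19 + 16 − 4 = 53; the blank must be 63 − 53 = 10.
Row 7 has -1 + 18 + 6 + 15 − 4 + 11 + 10 = 55; the blank must be 63 − 55 = 8.
Column 6 has 6 + 13 + 15 + 1 + 13 + 8 + 6 = 62; the blank must be 63 − 62 = 1.
Row 2 has 17 + 18 + 4 + 7 + 1 + 16 + 2 = 65; the blank must be 63 − 65 = -2.

x = 30, q = -2, m = 1, p = 8, k = 10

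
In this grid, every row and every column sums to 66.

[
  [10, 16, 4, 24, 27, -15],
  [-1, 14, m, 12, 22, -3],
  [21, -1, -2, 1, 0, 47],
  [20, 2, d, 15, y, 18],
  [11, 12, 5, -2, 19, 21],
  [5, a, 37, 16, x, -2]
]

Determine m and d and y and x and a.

Row 2 has -1 + 14 + 12 + 22 − 3 = 44; the blank must be 66 − 44 = 22.
Column 2 has 16 + 14 − 1 + 2 + 12 = 43; the blank must be 66 − 43 = 23.
Row 6 has 5 + 23 + 37 + 16 − 2 = 79; the blank must be 66 − 79 = -13.
Column 5 has 27 + 22 + 0 + 19 − 13 = 55; the blank must be 66 − 55 = 11.
Row 4 has 20 + 2 + 15 + 11 + 18 = 66; the blank must be 66 − 66 = 0.

m = 22, d = 0, y = 11, x = -13, a = 23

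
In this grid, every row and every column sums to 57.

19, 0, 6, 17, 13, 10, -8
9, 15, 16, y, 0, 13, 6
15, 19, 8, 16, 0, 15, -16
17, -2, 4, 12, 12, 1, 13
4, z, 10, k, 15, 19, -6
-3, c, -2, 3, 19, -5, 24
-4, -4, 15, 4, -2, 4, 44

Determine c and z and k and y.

Row 2 has 9 + 15 + 16 + 0 + 13 + 6 = 59; the blank must be 57 − 59 = -2.
Row 6 has -3 − 2 + 3 + 19 − 5 + 24 = 36; the blank must be 57 − 36 = 21.
Column 2 has 0 + 15 + 19 − 2 + 21 − 4 = 49; the blank must be 57 − 49 = 8.
Row 5 has 4 + 8 + 10 + 15 + 19 − 6 = 50; the blank must be 57 − 50 = 7.

c = 21, z = 8, k = 7, y = -2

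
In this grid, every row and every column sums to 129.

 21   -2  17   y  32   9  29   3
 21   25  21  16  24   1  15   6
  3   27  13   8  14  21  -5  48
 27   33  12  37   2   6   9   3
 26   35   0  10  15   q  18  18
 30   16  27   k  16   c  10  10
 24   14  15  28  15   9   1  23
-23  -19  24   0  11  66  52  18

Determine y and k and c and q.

Row 5: 26 + 35 + 0 + 10 + 15 + 18 + 18 = 122, so its missing entry is 129 − 122 = 7.
Row 1: 21 − 2 + 17 + 32 + 9 + 29 + 3 = 109, so its missing entry is 129 − 109 = 20.
Column 4: 20 + 16 + 8 + 37 + 10 + 28 + 0 = 119, so its missing entry is 129 − 119 = 10.
Row 6: 30 + 16 + 27 + 10 + 16 + 10 + 10 = 119, so its missing entry is 129 − 119 = 10.

y = 20, k = 10, c = 10, q = 7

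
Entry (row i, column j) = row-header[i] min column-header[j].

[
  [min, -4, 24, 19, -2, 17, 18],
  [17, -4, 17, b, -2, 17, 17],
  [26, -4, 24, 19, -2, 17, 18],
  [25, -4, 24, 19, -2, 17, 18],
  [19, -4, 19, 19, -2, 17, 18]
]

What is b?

17

min(17, 19) = 17.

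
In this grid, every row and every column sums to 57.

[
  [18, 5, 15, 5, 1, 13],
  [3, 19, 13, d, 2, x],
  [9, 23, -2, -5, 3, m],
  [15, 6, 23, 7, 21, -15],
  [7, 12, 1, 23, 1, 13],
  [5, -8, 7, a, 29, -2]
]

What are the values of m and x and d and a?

The known cells in row 6 total 31, leaving 57 − 31 = 26 for the blank.
The known cells in row 3 total 28, leaving 57 − 28 = 29 for the blank.
The known cells in column 4 total 56, leaving 57 − 56 = 1 for the blank.
The known cells in row 2 total 38, leaving 57 − 38 = 19 for the blank.

m = 29, x = 19, d = 1, a = 26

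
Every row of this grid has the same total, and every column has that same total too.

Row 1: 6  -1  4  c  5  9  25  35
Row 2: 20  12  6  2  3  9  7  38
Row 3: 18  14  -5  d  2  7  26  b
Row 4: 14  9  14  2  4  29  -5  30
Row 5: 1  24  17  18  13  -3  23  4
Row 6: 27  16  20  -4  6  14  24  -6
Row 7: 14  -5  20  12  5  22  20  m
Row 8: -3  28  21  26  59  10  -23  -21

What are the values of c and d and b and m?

c = 14, d = 27, b = 8, m = 9

Rows 2 and 4 both sum to 97, so that's the common total.
Row 7 has 14 − 5 + 20 + 12 + 5 + 22 + 20 = 88; the blank must be 97 − 88 = 9.
Row 1 has 6 − 1 + 4 + 5 + 9 + 25 + 35 = 83; the blank must be 97 − 83 = 14.
Column 4 has 14 + 2 + 2 + 18 − 4 + 12 + 26 = 70; the blank must be 97 − 70 = 27.
Row 3 has 18 + 14 − 5 + 27 + 2 + 7 + 26 = 89; the blank must be 97 − 89 = 8.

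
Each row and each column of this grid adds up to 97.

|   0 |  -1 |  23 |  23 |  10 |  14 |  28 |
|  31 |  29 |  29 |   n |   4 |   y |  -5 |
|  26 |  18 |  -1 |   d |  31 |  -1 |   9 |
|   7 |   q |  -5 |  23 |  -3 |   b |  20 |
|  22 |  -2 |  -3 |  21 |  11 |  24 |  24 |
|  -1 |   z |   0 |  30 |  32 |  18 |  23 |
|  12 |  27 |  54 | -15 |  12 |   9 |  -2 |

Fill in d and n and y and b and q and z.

d = 15, n = 0, y = 9, b = 24, q = 31, z = -5

Row 6: -1 + 0 + 30 + 32 + 18 + 23 = 102, so its missing entry is 97 − 102 = -5.
Column 2: -1 + 29 + 18 − 2 − 5 + 27 = 66, so its missing entry is 97 − 66 = 31.
Row 3: 26 + 18 − 1 + 31 − 1 + 9 = 82, so its missing entry is 97 − 82 = 15.
Column 4: 23 + 15 + 23 + 21 + 30 − 15 = 97, so its missing entry is 97 − 97 = 0.
Row 2: 31 + 29 + 29 + 0 + 4 − 5 = 88, so its missing entry is 97 − 88 = 9.
Row 4: 7 + 31 − 5 + 23 − 3 + 20 = 73, so its missing entry is 97 − 73 = 24.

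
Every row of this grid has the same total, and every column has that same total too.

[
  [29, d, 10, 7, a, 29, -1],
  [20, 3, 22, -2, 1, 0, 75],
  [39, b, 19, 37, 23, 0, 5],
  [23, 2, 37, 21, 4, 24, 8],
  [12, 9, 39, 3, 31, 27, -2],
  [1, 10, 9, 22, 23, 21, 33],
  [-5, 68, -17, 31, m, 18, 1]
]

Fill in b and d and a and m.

Rows 2 and 4 both sum to 119, so that's the common total.
Row 7 has -5 + 68 − 17 + 31 + 18 + 1 = 96; the blank must be 119 − 96 = 23.
Column 5 has 1 + 23 + 4 + 31 + 23 + 23 = 105; the blank must be 119 − 105 = 14.
Row 1 has 29 + 10 + 7 + 14 + 29 − 1 = 88; the blank must be 119 − 88 = 31.
Row 3 has 39 + 19 + 37 + 23 + 0 + 5 = 123; the blank must be 119 − 123 = -4.

b = -4, d = 31, a = 14, m = 23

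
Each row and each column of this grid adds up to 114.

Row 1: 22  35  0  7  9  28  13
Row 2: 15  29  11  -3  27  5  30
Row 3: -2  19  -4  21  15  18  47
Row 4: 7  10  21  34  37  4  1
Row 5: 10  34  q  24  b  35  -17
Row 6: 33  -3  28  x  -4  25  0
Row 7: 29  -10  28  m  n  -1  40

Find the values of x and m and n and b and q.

Column 3 has 0 + 11 − 4 + 21 + 28 + 28 = 84; the blank must be 114 − 84 = 30.
Row 5 has 10 + 34 + 30 + 24 + 35 − 17 = 116; the blank must be 114 − 116 = -2.
Column 5 has 9 + 27 + 15 + 37 − 2 − 4 = 82; the blank must be 114 − 82 = 32.
Row 6 has 33 − 3 + 28 − 4 + 25 + 0 = 79; the blank must be 114 − 79 = 35.
Row 7 has 29 − 10 + 28 + 32 − 1 + 40 = 118; the blank must be 114 − 118 = -4.

x = 35, m = -4, n = 32, b = -2, q = 30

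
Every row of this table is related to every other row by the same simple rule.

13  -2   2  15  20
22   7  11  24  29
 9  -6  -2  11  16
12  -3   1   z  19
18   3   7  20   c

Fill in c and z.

c = 25, z = 14

The difference between any two rows is the same in every column — this is an addition table with the headers hidden.
Row 5 minus row 1 is 3 − (-2) = 5, so its entry in column 5 is 20 + 5 = 25.
Row 4 minus row 1 is -3 − (-2) = -1, so its entry in column 4 is 15 + (-1) = 14.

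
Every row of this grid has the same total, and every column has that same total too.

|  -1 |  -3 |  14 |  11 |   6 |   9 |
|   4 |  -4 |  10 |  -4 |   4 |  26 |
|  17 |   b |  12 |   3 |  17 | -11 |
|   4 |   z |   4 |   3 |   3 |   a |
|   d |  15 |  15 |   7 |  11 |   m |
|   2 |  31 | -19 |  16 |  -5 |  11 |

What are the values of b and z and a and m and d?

b = -2, z = -1, a = 23, m = -22, d = 10

Rows 1 and 2 both sum to 36, so that's the common total.
The known cells in column 1 total 26, leaving 36 − 26 = 10 for the blank.
The known cells in row 3 total 38, leaving 36 − 38 = -2 for the blank.
The known cells in column 2 total 37, leaving 36 − 37 = -1 for the blank.
The known cells in row 5 total 58, leaving 36 − 58 = -22 for the blank.
The known cells in row 4 total 13, leaving 36 − 13 = 23 for the blank.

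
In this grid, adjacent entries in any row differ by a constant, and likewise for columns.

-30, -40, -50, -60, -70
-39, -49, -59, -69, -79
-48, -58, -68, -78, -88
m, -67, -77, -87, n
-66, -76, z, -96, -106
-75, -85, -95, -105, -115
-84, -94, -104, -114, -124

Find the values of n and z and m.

n = -97, z = -86, m = -57

Along each row the entries change by -10 per step; down each column they change by -9.
Row 4: from -67 at column 2, stepping by -10 to column 5 gives -97.
Row 5: from -66 at column 1, stepping by -10 to column 3 gives -86.
Row 4: from -67 at column 2, stepping by -10 to column 1 gives -57.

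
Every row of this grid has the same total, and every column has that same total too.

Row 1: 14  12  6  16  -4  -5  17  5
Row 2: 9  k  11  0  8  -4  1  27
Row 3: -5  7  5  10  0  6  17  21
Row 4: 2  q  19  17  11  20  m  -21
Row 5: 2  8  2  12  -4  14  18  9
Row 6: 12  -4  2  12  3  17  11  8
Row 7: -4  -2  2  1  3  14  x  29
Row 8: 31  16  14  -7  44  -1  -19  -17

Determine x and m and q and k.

Rows 1 and 3 both sum to 61, so that's the common total.
Row 7 has -4 − 2 + 2 + 1 + 3 + 14 + 29 = 43; the blank must be 61 − 43 = 18.
Row 2 has 9 + 11 + 0 + 8 − 4 + 1 + 27 = 52; the blank must be 61 − 52 = 9.
Column 2 has 12 + 9 + 7 + 8 − 4 − 2 + 16 = 46; the blank must be 61 − 46 = 15.
Row 4 has 2 + 15 + 19 + 17 + 11 + 20 − 21 = 63; the blank must be 61 − 63 = -2.

x = 18, m = -2, q = 15, k = 9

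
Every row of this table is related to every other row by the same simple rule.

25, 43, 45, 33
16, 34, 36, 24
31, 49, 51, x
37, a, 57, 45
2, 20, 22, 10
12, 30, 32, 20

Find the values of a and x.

a = 55, x = 39

The difference between any two rows is the same in every column — this is an addition table with the headers hidden.
Row 4 minus row 1 is 37 − 25 = 12, so its entry in column 2 is 43 + 12 = 55.
Row 3 minus row 1 is 31 − 25 = 6, so its entry in column 4 is 33 + 6 = 39.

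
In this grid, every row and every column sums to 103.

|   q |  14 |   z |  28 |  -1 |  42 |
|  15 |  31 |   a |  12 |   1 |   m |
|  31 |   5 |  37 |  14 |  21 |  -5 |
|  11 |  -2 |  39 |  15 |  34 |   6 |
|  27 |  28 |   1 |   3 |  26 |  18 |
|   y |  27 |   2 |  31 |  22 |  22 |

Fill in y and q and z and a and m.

y = -1, q = 20, z = 0, a = 24, m = 20

The known cells in column 6 total 83, leaving 103 − 83 = 20 for the blank.
The known cells in row 2 total 79, leaving 103 − 79 = 24 for the blank.
The known cells in column 3 total 103, leaving 103 − 103 = 0 for the blank.
The known cells in row 1 total 83, leaving 103 − 83 = 20 for the blank.
The known cells in row 6 total 104, leaving 103 − 104 = -1 for the blank.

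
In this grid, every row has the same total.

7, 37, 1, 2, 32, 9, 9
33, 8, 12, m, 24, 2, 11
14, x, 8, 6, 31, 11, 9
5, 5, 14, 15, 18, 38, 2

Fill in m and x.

Row 1 sums to 97 and so does row 4; that's the common total.
In row 2 the known cells total 90, leaving 97 − 90 = 7.
In row 3 the known cells total 79, leaving 97 − 79 = 18.

m = 7, x = 18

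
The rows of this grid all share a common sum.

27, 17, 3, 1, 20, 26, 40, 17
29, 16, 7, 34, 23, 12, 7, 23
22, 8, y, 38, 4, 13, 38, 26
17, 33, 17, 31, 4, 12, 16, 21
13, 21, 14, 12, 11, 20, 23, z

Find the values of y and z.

y = 2, z = 37

Rows 1 and 4 both add up to 151, so every row sums to 151.
Row 3: 22 + 8 + 38 + 4 + 13 + 38 + 26 = 149, so the missing entry is 151 − 149 = 2.
Row 5: 13 + 21 + 14 + 12 + 11 + 20 + 23 = 114, so the missing entry is 151 − 114 = 37.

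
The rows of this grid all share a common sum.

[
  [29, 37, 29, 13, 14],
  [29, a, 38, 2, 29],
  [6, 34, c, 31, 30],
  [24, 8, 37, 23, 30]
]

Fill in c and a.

Row 1 sums to 122 and so does row 4; that's the common total.
In row 3 the known cells total 101, leaving 122 − 101 = 21.
In row 2 the known cells total 98, leaving 122 − 98 = 24.

c = 21, a = 24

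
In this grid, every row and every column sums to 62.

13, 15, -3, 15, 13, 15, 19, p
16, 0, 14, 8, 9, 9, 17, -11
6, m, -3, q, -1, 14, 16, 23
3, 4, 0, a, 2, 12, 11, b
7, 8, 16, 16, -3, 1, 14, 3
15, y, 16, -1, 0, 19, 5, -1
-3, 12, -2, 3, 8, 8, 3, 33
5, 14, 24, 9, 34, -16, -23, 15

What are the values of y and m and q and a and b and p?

y = 9, m = 0, q = 7, a = 5, b = 25, p = -25

The known cells in row 1 total 87, leaving 62 − 87 = -25 for the blank.
The known cells in column 8 total 37, leaving 62 − 37 = 25 for the blank.
The known cells in row 6 total 53, leaving 62 − 53 = 9 for the blank.
The known cells in column 2 total 62, leaving 62 − 62 = 0 for the blank.
The known cells in row 3 total 55, leaving 62 − 55 = 7 for the blank.
The known cells in row 4 total 57, leaving 62 − 57 = 5 for the blank.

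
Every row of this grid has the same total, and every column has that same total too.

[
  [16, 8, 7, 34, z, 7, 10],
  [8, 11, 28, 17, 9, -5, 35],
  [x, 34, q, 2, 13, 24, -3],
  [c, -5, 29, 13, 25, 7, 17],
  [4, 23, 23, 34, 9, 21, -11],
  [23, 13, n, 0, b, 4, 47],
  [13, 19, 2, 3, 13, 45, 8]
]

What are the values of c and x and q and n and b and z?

Rows 2 and 5 both sum to 103, so that's the common total.
Row 1 has 16 + 8 + 7 + 34 + 7 + 10 = 82; the blank must be 103 − 82 = 21.
Column 5 has 21 + 9 + 13 + 25 + 9 + 13 = 90; the blank must be 103 − 90 = 13.
Row 4 has -5 + 29 + 13 + 25 + 7 + 17 = 86; the blank must be 103 − 86 = 17.
Column 1 has 16 + 8 + 17 + 4 + 23 + 13 = 81; the blank must be 103 − 81 = 22.
Row 3 has 22 + 34 + 2 + 13 + 24 − 3 = 92; the blank must be 103 − 92 = 11.
Row 6 has 23 + 13 + 0 + 13 + 4 + 47 = 100; the blank must be 103 − 100 = 3.

c = 17, x = 22, q = 11, n = 3, b = 13, z = 21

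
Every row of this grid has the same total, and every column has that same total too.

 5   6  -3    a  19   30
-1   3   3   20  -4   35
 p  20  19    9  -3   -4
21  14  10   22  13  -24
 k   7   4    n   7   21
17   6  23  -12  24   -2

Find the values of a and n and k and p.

Rows 2 and 4 both sum to 56, so that's the common total.
Row 1 has 5 + 6 − 3 + 19 + 30 = 57; the blank must be 56 − 57 = -1.
Row 3 has 20 + 19 + 9 − 3 − 4 = 41; the blank must be 56 − 41 = 15.
Column 1 has 5 − 1 + 15 + 21 + 17 = 57; the blank must be 56 − 57 = -1.
Row 5 has -1 + 7 + 4 + 7 + 21 = 38; the blank must be 56 − 38 = 18.

a = -1, n = 18, k = -1, p = 15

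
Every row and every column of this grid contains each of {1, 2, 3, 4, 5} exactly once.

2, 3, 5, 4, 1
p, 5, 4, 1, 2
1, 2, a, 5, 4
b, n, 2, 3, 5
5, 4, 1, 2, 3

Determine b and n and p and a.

b = 4, n = 1, p = 3, a = 3

At (row 2, col 1): row 2 already has {1, 2, 4, 5}, so the value is 3.
At (row 4, col 2): column 2 already has {2, 3, 4, 5}, so the value is 1.
Cell (4,1): row 4 already has {1, 2, 3, 5} → 4.
For row 3, column 3: row 3 already has {1, 2, 4, 5}; that leaves 3.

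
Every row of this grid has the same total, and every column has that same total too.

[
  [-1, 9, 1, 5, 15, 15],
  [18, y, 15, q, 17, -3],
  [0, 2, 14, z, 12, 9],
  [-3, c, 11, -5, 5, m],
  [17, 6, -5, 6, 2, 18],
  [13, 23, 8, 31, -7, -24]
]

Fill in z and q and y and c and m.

z = 7, q = 0, y = -3, c = 7, m = 29

Rows 1 and 5 both sum to 44, so that's the common total.
Row 3: 0 + 2 + 14 + 12 + 9 = 37, so its missing entry is 44 − 37 = 7.
Column 4: 5 + 7 − 5 + 6 + 31 = 44, so its missing entry is 44 − 44 = 0.
Row 2: 18 + 15 + 0 + 17 − 3 = 47, so its missing entry is 44 − 47 = -3.
Column 2: 9 − 3 + 2 + 6 + 23 = 37, so its missing entry is 44 − 37 = 7.
Row 4: -3 + 7 + 11 − 5 + 5 = 15, so its missing entry is 44 − 15 = 29.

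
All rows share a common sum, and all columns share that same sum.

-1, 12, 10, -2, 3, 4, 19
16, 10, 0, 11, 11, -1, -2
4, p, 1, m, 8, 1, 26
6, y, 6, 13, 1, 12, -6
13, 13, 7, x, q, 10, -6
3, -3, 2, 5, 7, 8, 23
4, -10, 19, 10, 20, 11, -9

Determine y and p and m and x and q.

Rows 1 and 2 both sum to 45, so that's the common total.
The known cells in column 5 total 50, leaving 45 − 50 = -5 for the blank.
The known cells in row 5 total 32, leaving 45 − 32 = 13 for the blank.
The known cells in row 4 total 32, leaving 45 − 32 = 13 for the blank.
The known cells in column 2 total 35, leaving 45 − 35 = 10 for the blank.
The known cells in row 3 total 50, leaving 45 − 50 = -5 for the blank.

y = 13, p = 10, m = -5, x = 13, q = -5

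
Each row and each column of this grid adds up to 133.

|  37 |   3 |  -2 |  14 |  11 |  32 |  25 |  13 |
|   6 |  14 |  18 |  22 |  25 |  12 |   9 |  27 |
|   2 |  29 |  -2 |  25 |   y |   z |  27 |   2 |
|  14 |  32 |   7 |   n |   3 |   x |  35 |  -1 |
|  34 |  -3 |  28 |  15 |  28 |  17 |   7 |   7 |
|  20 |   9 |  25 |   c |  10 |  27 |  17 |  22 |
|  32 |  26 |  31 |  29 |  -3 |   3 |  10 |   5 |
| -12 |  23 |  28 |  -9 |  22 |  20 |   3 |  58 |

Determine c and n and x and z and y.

c = 3, n = 34, x = 9, z = 13, y = 37

The known cells in column 5 total 96, leaving 133 − 96 = 37 for the blank.
The known cells in row 6 total 130, leaving 133 − 130 = 3 for the blank.
The known cells in column 4 total 99, leaving 133 − 99 = 34 for the blank.
The known cells in row 3 total 120, leaving 133 − 120 = 13 for the blank.
The known cells in row 4 total 124, leaving 133 − 124 = 9 for the blank.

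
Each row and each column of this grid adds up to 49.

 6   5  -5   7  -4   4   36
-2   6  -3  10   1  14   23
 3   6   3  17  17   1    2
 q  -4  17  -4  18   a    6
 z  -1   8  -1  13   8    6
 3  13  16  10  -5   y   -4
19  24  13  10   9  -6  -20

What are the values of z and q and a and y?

The known cells in row 6 total 33, leaving 49 − 33 = 16 for the blank.
The known cells in row 5 total 33, leaving 49 − 33 = 16 for the blank.
The known cells in column 6 total 37, leaving 49 − 37 = 12 for the blank.
The known cells in row 4 total 45, leaving 49 − 45 = 4 for the blank.

z = 16, q = 4, a = 12, y = 16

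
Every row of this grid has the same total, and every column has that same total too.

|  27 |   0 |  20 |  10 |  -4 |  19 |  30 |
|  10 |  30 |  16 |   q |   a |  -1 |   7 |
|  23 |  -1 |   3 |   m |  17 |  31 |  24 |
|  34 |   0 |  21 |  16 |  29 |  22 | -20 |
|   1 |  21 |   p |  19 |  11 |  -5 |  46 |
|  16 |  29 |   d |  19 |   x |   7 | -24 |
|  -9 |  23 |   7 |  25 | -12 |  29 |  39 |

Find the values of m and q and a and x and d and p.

m = 5, q = 8, a = 32, x = 29, d = 26, p = 9

Rows 1 and 4 both sum to 102, so that's the common total.
The known cells in row 5 total 93, leaving 102 − 93 = 9 for the blank.
The known cells in row 3 total 97, leaving 102 − 97 = 5 for the blank.
The known cells in column 4 total 94, leaving 102 − 94 = 8 for the blank.
The known cells in row 2 total 70, leaving 102 − 70 = 32 for the blank.
The known cells in column 5 total 73, leaving 102 − 73 = 29 for the blank.
The known cells in row 6 total 76, leaving 102 − 76 = 26 for the blank.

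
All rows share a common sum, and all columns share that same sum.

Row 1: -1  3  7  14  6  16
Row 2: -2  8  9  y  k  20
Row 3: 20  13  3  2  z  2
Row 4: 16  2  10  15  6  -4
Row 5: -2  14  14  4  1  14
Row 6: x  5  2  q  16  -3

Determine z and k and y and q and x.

Rows 1 and 4 both sum to 45, so that's the common total.
The known cells in row 3 total 40, leaving 45 − 40 = 5 for the blank.
The known cells in column 5 total 34, leaving 45 − 34 = 11 for the blank.
The known cells in column 1 total 31, leaving 45 − 31 = 14 for the blank.
The known cells in row 6 total 34, leaving 45 − 34 = 11 for the blank.
The known cells in row 2 total 46, leaving 45 − 46 = -1 for the blank.

z = 5, k = 11, y = -1, q = 11, x = 14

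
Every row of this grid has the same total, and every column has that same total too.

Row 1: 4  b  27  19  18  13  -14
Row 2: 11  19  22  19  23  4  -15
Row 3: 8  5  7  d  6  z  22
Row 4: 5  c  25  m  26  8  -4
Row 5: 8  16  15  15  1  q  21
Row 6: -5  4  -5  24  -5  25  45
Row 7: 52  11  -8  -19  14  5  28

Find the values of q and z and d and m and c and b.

Rows 2 and 6 both sum to 83, so that's the common total.
The known cells in row 1 total 67, leaving 83 − 67 = 16 for the blank.
The known cells in column 2 total 71, leaving 83 − 71 = 12 for the blank.
The known cells in row 5 total 76, leaving 83 − 76 = 7 for the blank.
The known cells in row 4 total 72, leaving 83 − 72 = 11 for the blank.
The known cells in column 4 total 69, leaving 83 − 69 = 14 for the blank.
The known cells in row 3 total 62, leaving 83 − 62 = 21 for the blank.

q = 7, z = 21, d = 14, m = 11, c = 12, b = 16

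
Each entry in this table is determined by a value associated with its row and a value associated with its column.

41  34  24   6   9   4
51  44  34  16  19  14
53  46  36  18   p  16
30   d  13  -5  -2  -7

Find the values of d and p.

The difference between any two rows is the same in every column — this is an addition table with the headers hidden.
Row 4 minus row 1 is -5 − 6 = -11, so its entry in column 2 is 34 + (-11) = 23.
Row 3 minus row 1 is 18 − 6 = 12, so its entry in column 5 is 9 + 12 = 21.

d = 23, p = 21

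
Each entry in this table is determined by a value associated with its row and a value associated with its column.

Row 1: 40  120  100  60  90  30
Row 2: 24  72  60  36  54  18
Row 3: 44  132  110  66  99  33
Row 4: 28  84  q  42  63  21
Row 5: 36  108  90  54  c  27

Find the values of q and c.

Each row is a constant multiple of every other row — this is a multiplication table with the headers hidden.
Row 4 is 21/30 = 7/10 times row 1, so its entry in column 3 is 100 × 7/10 = 70.
Row 5 is 27/30 = 9/10 times row 1, so its entry in column 5 is 90 × 9/10 = 81.

q = 70, c = 81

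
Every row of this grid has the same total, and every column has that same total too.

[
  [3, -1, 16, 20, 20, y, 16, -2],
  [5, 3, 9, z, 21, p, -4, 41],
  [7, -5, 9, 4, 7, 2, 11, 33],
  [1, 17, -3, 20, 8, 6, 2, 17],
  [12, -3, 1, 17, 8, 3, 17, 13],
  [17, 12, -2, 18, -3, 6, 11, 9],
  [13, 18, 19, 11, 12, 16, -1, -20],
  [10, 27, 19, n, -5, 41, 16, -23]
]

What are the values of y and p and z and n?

Rows 3 and 4 both sum to 68, so that's the common total.
Row 8: 10 + 27 + 19 − 5 + 41 + 16 − 23 = 85, so its missing entry is 68 − 85 = -17.
Column 4: 20 + 4 + 20 + 17 + 18 + 11 − 17 = 73, so its missing entry is 68 − 73 = -5.
Row 1: 3 − 1 + 16 + 20 + 20 + 16 − 2 = 72, so its missing entry is 68 − 72 = -4.
Row 2: 5 + 3 + 9 − 5 + 21 − 4 + 41 = 70, so its missing entry is 68 − 70 = -2.

y = -4, p = -2, z = -5, n = -17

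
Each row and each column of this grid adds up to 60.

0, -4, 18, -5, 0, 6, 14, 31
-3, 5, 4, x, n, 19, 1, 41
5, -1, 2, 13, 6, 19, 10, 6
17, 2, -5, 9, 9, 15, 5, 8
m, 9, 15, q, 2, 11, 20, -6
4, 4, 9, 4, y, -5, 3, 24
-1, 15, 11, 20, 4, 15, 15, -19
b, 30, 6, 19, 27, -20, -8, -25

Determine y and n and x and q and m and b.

y = 17, n = -5, x = -2, q = 2, m = 7, b = 31

Row 6 has 4 + 4 + 9 + 4 − 5 + 3 + 24 = 43; the blank must be 60 − 43 = 17.
Row 8 has 30 + 6 + 19 + 27 − 20 − 8 − 25 = 29; the blank must be 60 − 29 = 31.
Column 1 has 0 − 3 + 5 + 17 + 4 − 1 + 31 = 53; the blank must be 60 − 53 = 7.
Row 5 has 7 + 9 + 15 + 2 + 11 + 20 − 6 = 58; the blank must be 60 − 58 = 2.
Column 5 has 0 + 6 + 9 + 2 + 17 + 4 + 27 = 65; the blank must be 60 − 65 = -5.
Row 2 has -3 + 5 + 4 − 5 + 19 + 1 + 41 = 62; the blank must be 60 − 62 = -2.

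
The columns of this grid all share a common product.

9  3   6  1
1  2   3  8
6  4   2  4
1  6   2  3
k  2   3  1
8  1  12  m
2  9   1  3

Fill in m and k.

m = 9, k = 3

Columns 2 and 3 each multiply to 2592, so every column has product 2592.
Column 4: 1×8×4×3×1×3 = 288, so the missing entry is 2592 ÷ 288 = 9.
Column 1: 9×1×6×1×8×2 = 864, so the missing entry is 2592 ÷ 864 = 3.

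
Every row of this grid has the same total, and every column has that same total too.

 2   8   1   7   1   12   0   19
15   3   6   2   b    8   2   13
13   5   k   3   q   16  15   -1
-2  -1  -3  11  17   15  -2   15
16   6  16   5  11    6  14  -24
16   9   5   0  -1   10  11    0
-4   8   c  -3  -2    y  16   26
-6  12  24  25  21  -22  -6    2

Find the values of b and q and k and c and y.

b = 1, q = 2, k = -3, c = 4, y = 5

Rows 1 and 4 both sum to 50, so that's the common total.
Column 6: 12 + 8 + 16 + 15 + 6 + 10 − 22 = 45, so its missing entry is 50 − 45 = 5.
Row 7: -4 + 8 − 3 − 2 + 5 + 16 + 26 = 46, so its missing entry is 50 − 46 = 4.
Row 2: 15 + 3 + 6 + 2 + 8 + 2 + 13 = 49, so its missing entry is 50 − 49 = 1.
Column 5: 1 + 1 + 17 + 11 − 1 − 2 + 21 = 48, so its missing entry is 50 − 48 = 2.
Row 3: 13 + 5 + 3 + 2 + 16 + 15 − 1 = 53, so its missing entry is 50 − 53 = -3.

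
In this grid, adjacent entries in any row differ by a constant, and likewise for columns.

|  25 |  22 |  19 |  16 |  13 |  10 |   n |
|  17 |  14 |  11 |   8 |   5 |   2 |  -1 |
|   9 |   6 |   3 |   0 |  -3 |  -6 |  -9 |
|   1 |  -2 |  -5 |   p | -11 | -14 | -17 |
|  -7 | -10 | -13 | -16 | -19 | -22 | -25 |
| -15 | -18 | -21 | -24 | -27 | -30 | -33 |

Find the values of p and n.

Along each row the entries change by -3 per step; down each column they change by -8.
Row 4: from 1 at column 1, stepping by -3 to column 4 gives -8.
Row 1: from 25 at column 1, stepping by -3 to column 7 gives 7.

p = -8, n = 7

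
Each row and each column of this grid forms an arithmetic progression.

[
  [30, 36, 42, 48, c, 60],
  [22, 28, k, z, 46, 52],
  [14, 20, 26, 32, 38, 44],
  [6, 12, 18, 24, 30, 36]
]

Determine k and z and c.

k = 34, z = 40, c = 54

Along each row the entries change by 6 per step; down each column they change by -8.
Row 2: from 22 at column 1, stepping by 6 to column 3 gives 34.
Row 2: from 22 at column 1, stepping by 6 to column 4 gives 40.
Row 1: from 30 at column 1, stepping by 6 to column 5 gives 54.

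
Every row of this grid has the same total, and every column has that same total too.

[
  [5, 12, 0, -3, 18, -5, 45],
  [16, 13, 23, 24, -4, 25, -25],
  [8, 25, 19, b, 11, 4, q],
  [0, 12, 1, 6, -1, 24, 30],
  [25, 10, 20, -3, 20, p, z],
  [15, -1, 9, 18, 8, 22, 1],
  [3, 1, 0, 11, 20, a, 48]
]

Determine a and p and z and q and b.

a = -11, p = 13, z = -13, q = -14, b = 19

Rows 1 and 2 both sum to 72, so that's the common total.
Row 7: 3 + 1 + 0 + 11 + 20 + 48 = 83, so its missing entry is 72 − 83 = -11.
Column 4: -3 + 24 + 6 − 3 + 18 + 11 = 53, so its missing entry is 72 − 53 = 19.
Column 6: -5 + 25 + 4 + 24 + 22 − 11 = 59, so its missing entry is 72 − 59 = 13.
Row 5: 25 + 10 + 20 − 3 + 20 + 13 = 85, so its missing entry is 72 − 85 = -13.
Row 3: 8 + 25 + 19 + 19 + 11 + 4 = 86, so its missing entry is 72 − 86 = -14.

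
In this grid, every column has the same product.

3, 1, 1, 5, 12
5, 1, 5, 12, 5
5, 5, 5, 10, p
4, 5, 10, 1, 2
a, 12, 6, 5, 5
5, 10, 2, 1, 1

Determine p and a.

p = 5, a = 2

Columns 2 and 4 each multiply to 3000, so every column has product 3000.
Column 5: 12×5×2×5×1 = 600, so the missing entry is 3000 ÷ 600 = 5.
Column 1: 3×5×5×4×5 = 1500, so the missing entry is 3000 ÷ 1500 = 2.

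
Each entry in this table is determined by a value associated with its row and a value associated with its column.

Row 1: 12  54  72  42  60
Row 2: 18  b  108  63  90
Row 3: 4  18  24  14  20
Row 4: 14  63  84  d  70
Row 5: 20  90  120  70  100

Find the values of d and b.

Each row is a constant multiple of every other row — this is a multiplication table with the headers hidden.
Row 4 is 70/60 = 7/6 times row 1, so its entry in column 4 is 42 × 7/6 = 49.
Row 2 is 90/60 = 3/2 times row 1, so its entry in column 2 is 54 × 3/2 = 81.

d = 49, b = 81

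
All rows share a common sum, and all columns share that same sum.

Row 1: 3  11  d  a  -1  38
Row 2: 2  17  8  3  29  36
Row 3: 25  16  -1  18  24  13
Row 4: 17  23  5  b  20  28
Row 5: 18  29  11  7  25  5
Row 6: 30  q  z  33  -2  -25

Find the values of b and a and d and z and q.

b = 2, a = 32, d = 12, z = 60, q = -1

Rows 2 and 3 both sum to 95, so that's the common total.
Column 2 has 11 + 17 + 16 + 23 + 29 = 96; the blank must be 95 − 96 = -1.
Row 4 has 17 + 23 + 5 + 20 + 28 = 93; the blank must be 95 − 93 = 2.
Column 4 has 3 + 18 + 2 + 7 + 33 = 63; the blank must be 95 − 63 = 32.
Row 1 has 3 + 11 + 32 − 1 + 38 = 83; the blank must be 95 − 83 = 12.
Row 6 has 30 − 1 + 33 − 2 − 25 = 35; the blank must be 95 − 35 = 60.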